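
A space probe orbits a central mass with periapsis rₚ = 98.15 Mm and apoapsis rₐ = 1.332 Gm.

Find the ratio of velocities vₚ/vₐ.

Convert to SI: rₚ = 98.15 Mm = 9.815e+07 m; rₐ = 1.332 Gm = 1.332e+09 m.
Conservation of angular momentum gives rₚvₚ = rₐvₐ, so vₚ/vₐ = rₐ/rₚ.
vₚ/vₐ = 1.332e+09 / 9.815e+07 ≈ 13.57.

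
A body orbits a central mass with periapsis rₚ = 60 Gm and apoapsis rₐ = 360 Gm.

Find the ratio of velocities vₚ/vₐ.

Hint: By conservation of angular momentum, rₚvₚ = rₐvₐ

Convert to SI: rₚ = 60 Gm = 6e+10 m; rₐ = 360 Gm = 3.6e+11 m.
Conservation of angular momentum gives rₚvₚ = rₐvₐ, so vₚ/vₐ = rₐ/rₚ.
vₚ/vₐ = 3.6e+11 / 6e+10 ≈ 6.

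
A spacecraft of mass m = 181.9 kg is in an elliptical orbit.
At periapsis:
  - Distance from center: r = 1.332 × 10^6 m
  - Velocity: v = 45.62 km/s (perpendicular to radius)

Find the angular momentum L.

Convert to SI: v = 45.62 km/s = 45620 m/s.
Since v is perpendicular to r, L = m · v · r.
L = 181.9 · 45620 · 1.332e+06 kg·m²/s ≈ 1.105e+13 kg·m²/s.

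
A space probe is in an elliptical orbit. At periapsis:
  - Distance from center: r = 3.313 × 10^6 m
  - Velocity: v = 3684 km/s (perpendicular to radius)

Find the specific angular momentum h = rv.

Convert to SI: v = 3684 km/s = 3.684e+06 m/s.
With v perpendicular to r, h = r · v.
h = 3.313e+06 · 3.684e+06 m²/s ≈ 1.221e+13 m²/s.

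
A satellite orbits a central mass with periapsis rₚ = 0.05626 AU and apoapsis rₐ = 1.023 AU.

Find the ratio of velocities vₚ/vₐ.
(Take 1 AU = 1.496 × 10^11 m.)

Convert to SI: rₚ = 0.05626 AU = 8.4165e+09 m; rₐ = 1.023 AU = 1.53041e+11 m.
Conservation of angular momentum gives rₚvₚ = rₐvₐ, so vₚ/vₐ = rₐ/rₚ.
vₚ/vₐ = 1.53041e+11 / 8.4165e+09 ≈ 18.18.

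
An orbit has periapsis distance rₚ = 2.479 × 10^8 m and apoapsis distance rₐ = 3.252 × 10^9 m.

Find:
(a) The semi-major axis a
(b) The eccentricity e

(a) a = (rₚ + rₐ) / 2 = (2.479e+08 + 3.252e+09) / 2 ≈ 1.75e+09 m = 1.75 × 10^9 m.
(b) e = (rₐ − rₚ) / (rₐ + rₚ) = (3.252e+09 − 2.479e+08) / (3.252e+09 + 2.479e+08) ≈ 0.8583.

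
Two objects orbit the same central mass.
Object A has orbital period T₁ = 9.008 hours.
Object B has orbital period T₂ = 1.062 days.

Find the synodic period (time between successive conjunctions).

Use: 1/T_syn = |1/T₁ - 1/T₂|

Convert to SI: T₁ = 9.008 hours = 32428.8 s; T₂ = 1.062 days = 91756.8 s.
T_syn = |T₁ · T₂ / (T₁ − T₂)|.
T_syn = |32428.8 · 91756.8 / (32428.8 − 91756.8)| s ≈ 5.015e+04 s = 13.93 hours.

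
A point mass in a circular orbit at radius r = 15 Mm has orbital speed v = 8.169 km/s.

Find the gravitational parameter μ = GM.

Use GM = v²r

Convert to SI: r = 15 Mm = 1.5e+07 m; v = 8.169 km/s = 8169 m/s.
For a circular orbit v² = GM/r, so GM = v² · r.
GM = (8169)² · 1.5e+07 m³/s² ≈ 1.001e+15 m³/s² = 1.001 × 10^15 m³/s².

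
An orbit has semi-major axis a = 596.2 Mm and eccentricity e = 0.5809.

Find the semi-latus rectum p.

Convert to SI: a = 596.2 Mm = 5.962e+08 m.
p = a (1 − e²).
p = 5.962e+08 · (1 − (0.5809)²) = 5.962e+08 · 0.662555 ≈ 3.95e+08 m = 395 Mm.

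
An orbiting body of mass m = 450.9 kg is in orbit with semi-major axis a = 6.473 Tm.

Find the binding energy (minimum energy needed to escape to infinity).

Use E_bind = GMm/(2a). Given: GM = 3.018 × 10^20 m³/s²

Convert to SI: a = 6.473 Tm = 6.473e+12 m.
Total orbital energy is E = −GMm/(2a); binding energy is E_bind = −E = GMm/(2a).
E_bind = 3.018e+20 · 450.9 / (2 · 6.473e+12) J ≈ 1.051e+10 J = 10.51 GJ.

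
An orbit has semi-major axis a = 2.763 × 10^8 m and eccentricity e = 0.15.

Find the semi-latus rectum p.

p = a (1 − e²).
p = 2.763e+08 · (1 − (0.15)²) = 2.763e+08 · 0.9775 ≈ 2.701e+08 m = 2.701 × 10^8 m.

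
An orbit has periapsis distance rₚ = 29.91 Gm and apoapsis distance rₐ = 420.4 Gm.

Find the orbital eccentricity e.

Convert to SI: rₚ = 29.91 Gm = 2.991e+10 m; rₐ = 420.4 Gm = 4.204e+11 m.
e = (rₐ − rₚ) / (rₐ + rₚ).
e = (4.204e+11 − 2.991e+10) / (4.204e+11 + 2.991e+10) = 3.9049e+11 / 4.5031e+11 ≈ 0.8672.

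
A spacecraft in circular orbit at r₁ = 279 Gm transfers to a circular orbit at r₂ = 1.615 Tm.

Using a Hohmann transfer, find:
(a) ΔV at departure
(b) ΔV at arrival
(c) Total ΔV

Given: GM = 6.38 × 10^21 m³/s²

Convert to SI: r₁ = 279 Gm = 2.79e+11 m; r₂ = 1.615 Tm = 1.615e+12 m.
Transfer semi-major axis: a_t = (r₁ + r₂)/2 = (2.79e+11 + 1.615e+12)/2 = 9.47e+11 m.
Circular speeds: v₁ = √(GM/r₁) = 151220 m/s, v₂ = √(GM/r₂) = 62852.7 m/s.
Transfer speeds (vis-viva v² = GM(2/r − 1/a_t)): v₁ᵗ = 197478 m/s, v₂ᵗ = 34115.5 m/s.
(a) ΔV₁ = |v₁ᵗ − v₁| ≈ 4.626e+04 m/s = 46.26 km/s.
(b) ΔV₂ = |v₂ − v₂ᵗ| ≈ 2.874e+04 m/s = 28.74 km/s.
(c) ΔV_total = ΔV₁ + ΔV₂ ≈ 7.5e+04 m/s = 75 km/s.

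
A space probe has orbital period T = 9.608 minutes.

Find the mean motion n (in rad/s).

Convert to SI: T = 9.608 minutes = 576.48 s.
n = 2π / T.
n = 2π / 576.48 s ≈ 0.0109 rad/s.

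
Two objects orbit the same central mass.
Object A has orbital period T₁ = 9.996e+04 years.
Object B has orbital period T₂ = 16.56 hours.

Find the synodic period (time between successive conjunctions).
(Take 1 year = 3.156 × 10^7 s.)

Convert to SI: T₁ = 9.996e+04 years = 3.15474e+12 s; T₂ = 16.56 hours = 59616 s.
T_syn = |T₁ · T₂ / (T₁ − T₂)|.
T_syn = |3.15474e+12 · 59616 / (3.15474e+12 − 59616)| s ≈ 5.962e+04 s = 16.56 hours.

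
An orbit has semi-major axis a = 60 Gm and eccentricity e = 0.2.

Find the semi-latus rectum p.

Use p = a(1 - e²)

Convert to SI: a = 60 Gm = 6e+10 m.
p = a (1 − e²).
p = 6e+10 · (1 − (0.2)²) = 6e+10 · 0.96 ≈ 5.76e+10 m = 57.6 Gm.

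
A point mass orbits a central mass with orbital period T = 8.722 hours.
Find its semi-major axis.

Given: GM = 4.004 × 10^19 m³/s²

Convert to SI: T = 8.722 hours = 31399.2 s.
Invert Kepler's third law: a = (GM · T² / (4π²))^(1/3).
Substituting T = 31399.2 s and GM = 4.004e+19 m³/s²:
a = (4.004e+19 · (31399.2)² / (4π²))^(1/3) m
a ≈ 1e+09 m = 1000 Mm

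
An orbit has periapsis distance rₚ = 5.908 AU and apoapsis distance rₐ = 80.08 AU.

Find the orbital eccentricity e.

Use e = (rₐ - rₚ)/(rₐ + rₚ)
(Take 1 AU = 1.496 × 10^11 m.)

Convert to SI: rₚ = 5.908 AU = 8.83837e+11 m; rₐ = 80.08 AU = 1.198e+13 m.
e = (rₐ − rₚ) / (rₐ + rₚ).
e = (1.198e+13 − 8.83837e+11) / (1.198e+13 + 8.83837e+11) = 1.10961e+13 / 1.28638e+13 ≈ 0.8626.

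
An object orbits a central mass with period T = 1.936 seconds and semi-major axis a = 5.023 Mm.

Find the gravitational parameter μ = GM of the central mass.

Convert to SI: a = 5.023 Mm = 5.023e+06 m.
GM = 4π² · a³ / T².
GM = 4π² · (5.023e+06)³ / (1.936)² m³/s² ≈ 1.335e+21 m³/s² = 1.335 × 10^21 m³/s².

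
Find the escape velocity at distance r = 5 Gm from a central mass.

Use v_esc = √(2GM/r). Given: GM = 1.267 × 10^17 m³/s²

Convert to SI: r = 5 Gm = 5e+09 m.
Escape velocity comes from setting total energy to zero: ½v² − GM/r = 0 ⇒ v_esc = √(2GM / r).
v_esc = √(2 · 1.267e+17 / 5e+09) m/s ≈ 7119 m/s = 7.119 km/s.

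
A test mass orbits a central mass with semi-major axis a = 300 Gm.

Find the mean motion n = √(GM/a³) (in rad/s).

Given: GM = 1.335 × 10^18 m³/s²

Convert to SI: a = 300 Gm = 3e+11 m.
n = √(GM / a³).
n = √(1.335e+18 / (3e+11)³) rad/s ≈ 7.032e-09 rad/s.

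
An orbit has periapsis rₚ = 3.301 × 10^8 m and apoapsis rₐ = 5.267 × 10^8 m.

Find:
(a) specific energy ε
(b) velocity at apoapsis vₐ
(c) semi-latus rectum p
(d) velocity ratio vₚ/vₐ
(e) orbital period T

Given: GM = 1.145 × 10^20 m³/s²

(a) With a = (rₚ + rₐ)/2 = 4.284e+08 m, ε = −GM/(2a) = −1.145e+20/(2 · 4.284e+08) J/kg ≈ -1.336e+11 J/kg
(b) With a = (rₚ + rₐ)/2 = 4.284e+08 m, vₐ = √(GM (2/rₐ − 1/a)) = √(1.145e+20 · (2/5.267e+08 − 1/4.284e+08)) m/s ≈ 4.093e+05 m/s
(c) From a = (rₚ + rₐ)/2 = 4.284e+08 m and e = (rₐ − rₚ)/(rₐ + rₚ) = 0.229458, p = a(1 − e²) = 4.284e+08 · (1 − (0.229458)²) ≈ 4.058e+08 m
(d) Conservation of angular momentum (rₚvₚ = rₐvₐ) gives vₚ/vₐ = rₐ/rₚ = 5.267e+08/3.301e+08 ≈ 1.596
(e) With a = (rₚ + rₐ)/2 = 4.284e+08 m, T = 2π √(a³/GM) = 2π √((4.284e+08)³/1.145e+20) s ≈ 5207 s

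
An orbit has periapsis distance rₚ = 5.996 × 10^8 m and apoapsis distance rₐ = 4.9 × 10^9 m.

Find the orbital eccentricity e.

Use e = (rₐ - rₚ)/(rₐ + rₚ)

e = (rₐ − rₚ) / (rₐ + rₚ).
e = (4.9e+09 − 5.996e+08) / (4.9e+09 + 5.996e+08) = 4.3004e+09 / 5.4996e+09 ≈ 0.7819.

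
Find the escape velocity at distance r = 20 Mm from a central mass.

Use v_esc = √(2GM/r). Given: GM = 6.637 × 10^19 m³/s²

Convert to SI: r = 20 Mm = 2e+07 m.
Escape velocity comes from setting total energy to zero: ½v² − GM/r = 0 ⇒ v_esc = √(2GM / r).
v_esc = √(2 · 6.637e+19 / 2e+07) m/s ≈ 2.576e+06 m/s = 2576 km/s.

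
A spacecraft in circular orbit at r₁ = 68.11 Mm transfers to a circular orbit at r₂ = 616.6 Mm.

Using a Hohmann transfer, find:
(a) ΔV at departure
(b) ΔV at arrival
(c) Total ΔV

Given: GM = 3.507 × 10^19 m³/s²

Convert to SI: r₁ = 68.11 Mm = 6.811e+07 m; r₂ = 616.6 Mm = 6.166e+08 m.
Transfer semi-major axis: a_t = (r₁ + r₂)/2 = (6.811e+07 + 6.166e+08)/2 = 3.42355e+08 m.
Circular speeds: v₁ = √(GM/r₁) = 717567 m/s, v₂ = √(GM/r₂) = 238488 m/s.
Transfer speeds (vis-viva v² = GM(2/r − 1/a_t)): v₁ᵗ = 962999 m/s, v₂ᵗ = 106373 m/s.
(a) ΔV₁ = |v₁ᵗ − v₁| ≈ 2.454e+05 m/s = 245.4 km/s.
(b) ΔV₂ = |v₂ − v₂ᵗ| ≈ 1.321e+05 m/s = 132.1 km/s.
(c) ΔV_total = ΔV₁ + ΔV₂ ≈ 3.775e+05 m/s = 377.5 km/s.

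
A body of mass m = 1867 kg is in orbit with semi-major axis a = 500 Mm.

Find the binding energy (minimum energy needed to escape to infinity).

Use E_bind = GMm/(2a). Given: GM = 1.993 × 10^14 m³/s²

Convert to SI: a = 500 Mm = 5e+08 m.
Total orbital energy is E = −GMm/(2a); binding energy is E_bind = −E = GMm/(2a).
E_bind = 1.993e+14 · 1867 / (2 · 5e+08) J ≈ 3.721e+08 J = 372.1 MJ.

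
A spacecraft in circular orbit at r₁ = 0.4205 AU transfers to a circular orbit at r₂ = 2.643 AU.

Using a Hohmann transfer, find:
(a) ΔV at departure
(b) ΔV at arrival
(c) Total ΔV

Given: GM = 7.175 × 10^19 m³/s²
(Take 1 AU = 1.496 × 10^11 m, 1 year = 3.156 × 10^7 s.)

Convert to SI: r₁ = 0.4205 AU = 6.29068e+10 m; r₂ = 2.643 AU = 3.95393e+11 m.
Transfer semi-major axis: a_t = (r₁ + r₂)/2 = (6.29068e+10 + 3.95393e+11)/2 = 2.2915e+11 m.
Circular speeds: v₁ = √(GM/r₁) = 33772.4 m/s, v₂ = √(GM/r₂) = 13470.9 m/s.
Transfer speeds (vis-viva v² = GM(2/r − 1/a_t)): v₁ᵗ = 44362.6 m/s, v₂ᵗ = 7058.06 m/s.
(a) ΔV₁ = |v₁ᵗ − v₁| ≈ 1.059e+04 m/s = 2.234 AU/year.
(b) ΔV₂ = |v₂ − v₂ᵗ| ≈ 6413 m/s = 1.353 AU/year.
(c) ΔV_total = ΔV₁ + ΔV₂ ≈ 1.7e+04 m/s = 3.587 AU/year.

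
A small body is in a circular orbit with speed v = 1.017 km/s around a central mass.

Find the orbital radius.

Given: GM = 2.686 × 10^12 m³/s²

Convert to SI: v = 1.017 km/s = 1017 m/s.
For a circular orbit, v² = GM / r, so r = GM / v².
r = 2.686e+12 / (1017)² m ≈ 2.597e+06 m = 2.597 Mm.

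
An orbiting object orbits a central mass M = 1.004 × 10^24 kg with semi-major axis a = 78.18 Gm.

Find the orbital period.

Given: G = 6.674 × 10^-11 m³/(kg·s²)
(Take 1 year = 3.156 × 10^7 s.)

Convert to SI: a = 78.18 Gm = 7.818e+10 m.
GM = G · M = 6.674e-11 · 1.004e+24 = 6.7007e+13 m³/s².
Kepler's third law: T = 2π √(a³ / GM).
Substituting a = 7.818e+10 m and GM = 6.7007e+13 m³/s²:
T = 2π √((7.818e+10)³ / 6.7007e+13) s
T ≈ 1.678e+10 s = 531.7 years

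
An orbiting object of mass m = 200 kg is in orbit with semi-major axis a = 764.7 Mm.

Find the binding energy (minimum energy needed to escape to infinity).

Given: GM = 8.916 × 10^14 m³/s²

Convert to SI: a = 764.7 Mm = 7.647e+08 m.
Total orbital energy is E = −GMm/(2a); binding energy is E_bind = −E = GMm/(2a).
E_bind = 8.916e+14 · 200 / (2 · 7.647e+08) J ≈ 1.166e+08 J = 116.6 MJ.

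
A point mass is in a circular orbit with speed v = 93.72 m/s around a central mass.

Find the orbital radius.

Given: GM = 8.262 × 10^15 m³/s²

For a circular orbit, v² = GM / r, so r = GM / v².
r = 8.262e+15 / (93.72)² m ≈ 9.406e+11 m = 9.406 × 10^11 m.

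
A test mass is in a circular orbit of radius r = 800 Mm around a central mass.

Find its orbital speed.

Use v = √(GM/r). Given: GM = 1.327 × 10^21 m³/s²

Convert to SI: r = 800 Mm = 8e+08 m.
For a circular orbit, gravity supplies the centripetal force, so v = √(GM / r).
v = √(1.327e+21 / 8e+08) m/s ≈ 1.288e+06 m/s = 1288 km/s.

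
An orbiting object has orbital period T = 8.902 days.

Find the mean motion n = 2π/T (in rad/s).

Convert to SI: T = 8.902 days = 769133 s.
n = 2π / T.
n = 2π / 769133 s ≈ 8.169e-06 rad/s.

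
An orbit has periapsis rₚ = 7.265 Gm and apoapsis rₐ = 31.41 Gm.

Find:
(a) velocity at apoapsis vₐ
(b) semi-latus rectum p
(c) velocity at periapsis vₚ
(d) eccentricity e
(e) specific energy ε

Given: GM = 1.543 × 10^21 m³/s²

Convert to SI: rₚ = 7.265 Gm = 7.265e+09 m; rₐ = 31.41 Gm = 3.141e+10 m.
(a) With a = (rₚ + rₐ)/2 = 1.93375e+10 m, vₐ = √(GM (2/rₐ − 1/a)) = √(1.543e+21 · (2/3.141e+10 − 1/1.93375e+10)) m/s ≈ 1.359e+05 m/s
(b) From a = (rₚ + rₐ)/2 = 1.93375e+10 m and e = (rₐ − rₚ)/(rₐ + rₚ) = 0.624305, p = a(1 − e²) = 1.93375e+10 · (1 − (0.624305)²) ≈ 1.18e+10 m
(c) With a = (rₚ + rₐ)/2 = 1.93375e+10 m, vₚ = √(GM (2/rₚ − 1/a)) = √(1.543e+21 · (2/7.265e+09 − 1/1.93375e+10)) m/s ≈ 5.874e+05 m/s
(d) e = (rₐ − rₚ)/(rₐ + rₚ) = (3.141e+10 − 7.265e+09)/(3.141e+10 + 7.265e+09) ≈ 0.6243
(e) With a = (rₚ + rₐ)/2 = 1.93375e+10 m, ε = −GM/(2a) = −1.543e+21/(2 · 1.93375e+10) J/kg ≈ -3.99e+10 J/kg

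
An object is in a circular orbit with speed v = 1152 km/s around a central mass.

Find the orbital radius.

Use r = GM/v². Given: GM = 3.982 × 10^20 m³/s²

Convert to SI: v = 1152 km/s = 1.152e+06 m/s.
For a circular orbit, v² = GM / r, so r = GM / v².
r = 3.982e+20 / (1.152e+06)² m ≈ 3.001e+08 m = 300.1 Mm.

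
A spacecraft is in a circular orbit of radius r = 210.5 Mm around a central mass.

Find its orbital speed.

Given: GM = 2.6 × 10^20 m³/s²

Convert to SI: r = 210.5 Mm = 2.105e+08 m.
For a circular orbit, gravity supplies the centripetal force, so v = √(GM / r).
v = √(2.6e+20 / 2.105e+08) m/s ≈ 1.111e+06 m/s = 1111 km/s.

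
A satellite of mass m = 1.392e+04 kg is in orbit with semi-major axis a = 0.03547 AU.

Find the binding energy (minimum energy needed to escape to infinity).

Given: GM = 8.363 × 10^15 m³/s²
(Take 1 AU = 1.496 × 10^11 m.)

Convert to SI: a = 0.03547 AU = 5.30631e+09 m.
Total orbital energy is E = −GMm/(2a); binding energy is E_bind = −E = GMm/(2a).
E_bind = 8.363e+15 · 1.392e+04 / (2 · 5.30631e+09) J ≈ 1.097e+10 J = 10.97 GJ.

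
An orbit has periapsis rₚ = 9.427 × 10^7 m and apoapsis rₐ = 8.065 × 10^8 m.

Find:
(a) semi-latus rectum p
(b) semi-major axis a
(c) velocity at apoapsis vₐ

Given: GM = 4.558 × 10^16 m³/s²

(a) From a = (rₚ + rₐ)/2 = 4.50385e+08 m and e = (rₐ − rₚ)/(rₐ + rₚ) = 0.79069, p = a(1 − e²) = 4.50385e+08 · (1 − (0.79069)²) ≈ 1.688e+08 m
(b) a = (rₚ + rₐ)/2 = (9.427e+07 + 8.065e+08)/2 ≈ 4.504e+08 m
(c) With a = (rₚ + rₐ)/2 = 4.50385e+08 m, vₐ = √(GM (2/rₐ − 1/a)) = √(4.558e+16 · (2/8.065e+08 − 1/4.50385e+08)) m/s ≈ 3439 m/s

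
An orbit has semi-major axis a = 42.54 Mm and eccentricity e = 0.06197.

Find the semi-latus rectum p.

Convert to SI: a = 42.54 Mm = 4.254e+07 m.
p = a (1 − e²).
p = 4.254e+07 · (1 − (0.06197)²) = 4.254e+07 · 0.99616 ≈ 4.238e+07 m = 42.38 Mm.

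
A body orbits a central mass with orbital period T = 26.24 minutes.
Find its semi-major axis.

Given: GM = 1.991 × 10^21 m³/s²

Convert to SI: T = 26.24 minutes = 1574.4 s.
Invert Kepler's third law: a = (GM · T² / (4π²))^(1/3).
Substituting T = 1574.4 s and GM = 1.991e+21 m³/s²:
a = (1.991e+21 · (1574.4)² / (4π²))^(1/3) m
a ≈ 5e+08 m = 500 Mm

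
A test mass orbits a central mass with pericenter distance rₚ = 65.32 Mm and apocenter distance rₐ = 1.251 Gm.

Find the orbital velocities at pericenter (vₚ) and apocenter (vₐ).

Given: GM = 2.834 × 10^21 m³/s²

Convert to SI: rₚ = 65.32 Mm = 6.532e+07 m; rₐ = 1.251 Gm = 1.251e+09 m.
Use the vis-viva equation v² = GM(2/r − 1/a) with a = (rₚ + rₐ)/2 = (6.532e+07 + 1.251e+09)/2 = 6.5816e+08 m.
vₚ = √(GM · (2/rₚ − 1/a)) = √(2.834e+21 · (2/6.532e+07 − 1/6.5816e+08)) m/s ≈ 9.081e+06 m/s = 9081 km/s.
vₐ = √(GM · (2/rₐ − 1/a)) = √(2.834e+21 · (2/1.251e+09 − 1/6.5816e+08)) m/s ≈ 4.742e+05 m/s = 474.2 km/s.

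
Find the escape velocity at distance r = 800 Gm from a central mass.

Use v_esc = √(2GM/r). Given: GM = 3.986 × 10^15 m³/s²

Convert to SI: r = 800 Gm = 8e+11 m.
Escape velocity comes from setting total energy to zero: ½v² − GM/r = 0 ⇒ v_esc = √(2GM / r).
v_esc = √(2 · 3.986e+15 / 8e+11) m/s ≈ 99.82 m/s = 99.82 m/s.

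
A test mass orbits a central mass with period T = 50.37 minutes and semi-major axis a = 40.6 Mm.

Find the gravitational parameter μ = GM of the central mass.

Convert to SI: T = 50.37 minutes = 3022.2 s; a = 40.6 Mm = 4.06e+07 m.
GM = 4π² · a³ / T².
GM = 4π² · (4.06e+07)³ / (3022.2)² m³/s² ≈ 2.893e+17 m³/s² = 2.893 × 10^17 m³/s².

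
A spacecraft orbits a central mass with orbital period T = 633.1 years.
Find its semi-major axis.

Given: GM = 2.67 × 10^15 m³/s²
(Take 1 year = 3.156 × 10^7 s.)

Convert to SI: T = 633.1 years = 1.99806e+10 s.
Invert Kepler's third law: a = (GM · T² / (4π²))^(1/3).
Substituting T = 1.99806e+10 s and GM = 2.67e+15 m³/s²:
a = (2.67e+15 · (1.99806e+10)² / (4π²))^(1/3) m
a ≈ 3e+11 m = 300 Gm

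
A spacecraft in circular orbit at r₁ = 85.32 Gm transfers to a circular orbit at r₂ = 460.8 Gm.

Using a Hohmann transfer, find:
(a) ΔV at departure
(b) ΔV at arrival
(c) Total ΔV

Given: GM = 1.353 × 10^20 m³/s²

Convert to SI: r₁ = 85.32 Gm = 8.532e+10 m; r₂ = 460.8 Gm = 4.608e+11 m.
Transfer semi-major axis: a_t = (r₁ + r₂)/2 = (8.532e+10 + 4.608e+11)/2 = 2.7306e+11 m.
Circular speeds: v₁ = √(GM/r₁) = 39822 m/s, v₂ = √(GM/r₂) = 17135.3 m/s.
Transfer speeds (vis-viva v² = GM(2/r − 1/a_t)): v₁ᵗ = 51731 m/s, v₂ᵗ = 9578.31 m/s.
(a) ΔV₁ = |v₁ᵗ − v₁| ≈ 1.191e+04 m/s = 11.91 km/s.
(b) ΔV₂ = |v₂ − v₂ᵗ| ≈ 7557 m/s = 7.557 km/s.
(c) ΔV_total = ΔV₁ + ΔV₂ ≈ 1.947e+04 m/s = 19.47 km/s.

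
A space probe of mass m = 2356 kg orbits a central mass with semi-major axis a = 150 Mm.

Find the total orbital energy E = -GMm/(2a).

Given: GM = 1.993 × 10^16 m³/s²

Convert to SI: a = 150 Mm = 1.5e+08 m.
E = −GMm / (2a).
E = −1.993e+16 · 2356 / (2 · 1.5e+08) J ≈ -1.565e+11 J = -156.5 GJ.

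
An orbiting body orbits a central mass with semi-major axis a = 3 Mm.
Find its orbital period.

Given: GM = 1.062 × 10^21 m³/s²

Convert to SI: a = 3 Mm = 3e+06 m.
Kepler's third law: T = 2π √(a³ / GM).
Substituting a = 3e+06 m and GM = 1.062e+21 m³/s²:
T = 2π √((3e+06)³ / 1.062e+21) s
T ≈ 1.002 s = 1.002 seconds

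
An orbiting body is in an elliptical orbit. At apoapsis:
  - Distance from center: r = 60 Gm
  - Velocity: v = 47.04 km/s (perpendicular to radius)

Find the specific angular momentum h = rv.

Convert to SI: r = 60 Gm = 6e+10 m; v = 47.04 km/s = 47040 m/s.
With v perpendicular to r, h = r · v.
h = 6e+10 · 47040 m²/s ≈ 2.822e+15 m²/s.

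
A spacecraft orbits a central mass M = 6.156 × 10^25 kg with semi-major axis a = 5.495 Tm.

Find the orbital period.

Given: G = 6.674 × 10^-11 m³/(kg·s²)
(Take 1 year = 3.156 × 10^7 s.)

Convert to SI: a = 5.495 Tm = 5.495e+12 m.
GM = G · M = 6.674e-11 · 6.156e+25 = 4.10851e+15 m³/s².
Kepler's third law: T = 2π √(a³ / GM).
Substituting a = 5.495e+12 m and GM = 4.10851e+15 m³/s²:
T = 2π √((5.495e+12)³ / 4.10851e+15) s
T ≈ 1.263e+12 s = 4.001e+04 years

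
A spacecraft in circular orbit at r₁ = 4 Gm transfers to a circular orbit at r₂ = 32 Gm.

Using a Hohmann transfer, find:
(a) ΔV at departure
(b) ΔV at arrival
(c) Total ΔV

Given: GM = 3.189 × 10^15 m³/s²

Convert to SI: r₁ = 4 Gm = 4e+09 m; r₂ = 32 Gm = 3.2e+10 m.
Transfer semi-major axis: a_t = (r₁ + r₂)/2 = (4e+09 + 3.2e+10)/2 = 1.8e+10 m.
Circular speeds: v₁ = √(GM/r₁) = 892.889 m/s, v₂ = √(GM/r₂) = 315.684 m/s.
Transfer speeds (vis-viva v² = GM(2/r − 1/a_t)): v₁ᵗ = 1190.52 m/s, v₂ᵗ = 148.815 m/s.
(a) ΔV₁ = |v₁ᵗ − v₁| ≈ 297.6 m/s = 297.6 m/s.
(b) ΔV₂ = |v₂ − v₂ᵗ| ≈ 166.9 m/s = 166.9 m/s.
(c) ΔV_total = ΔV₁ + ΔV₂ ≈ 464.5 m/s = 464.5 m/s.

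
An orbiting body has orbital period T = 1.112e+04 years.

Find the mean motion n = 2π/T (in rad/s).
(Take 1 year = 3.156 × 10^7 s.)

Convert to SI: T = 1.112e+04 years = 3.50947e+11 s.
n = 2π / T.
n = 2π / 3.50947e+11 s ≈ 1.79e-11 rad/s.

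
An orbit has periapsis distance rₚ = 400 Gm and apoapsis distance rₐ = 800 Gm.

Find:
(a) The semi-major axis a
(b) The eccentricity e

Convert to SI: rₚ = 400 Gm = 4e+11 m; rₐ = 800 Gm = 8e+11 m.
(a) a = (rₚ + rₐ) / 2 = (4e+11 + 8e+11) / 2 ≈ 6e+11 m = 600 Gm.
(b) e = (rₐ − rₚ) / (rₐ + rₚ) = (8e+11 − 4e+11) / (8e+11 + 4e+11) ≈ 0.3333.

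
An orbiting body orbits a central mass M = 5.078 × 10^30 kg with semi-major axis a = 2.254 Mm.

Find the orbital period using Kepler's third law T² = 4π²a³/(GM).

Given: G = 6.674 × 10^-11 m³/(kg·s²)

Convert to SI: a = 2.254 Mm = 2.254e+06 m.
GM = G · M = 6.674e-11 · 5.078e+30 = 3.38906e+20 m³/s².
Kepler's third law: T = 2π √(a³ / GM).
Substituting a = 2.254e+06 m and GM = 3.38906e+20 m³/s²:
T = 2π √((2.254e+06)³ / 3.38906e+20) s
T ≈ 1.155 s = 1.155 seconds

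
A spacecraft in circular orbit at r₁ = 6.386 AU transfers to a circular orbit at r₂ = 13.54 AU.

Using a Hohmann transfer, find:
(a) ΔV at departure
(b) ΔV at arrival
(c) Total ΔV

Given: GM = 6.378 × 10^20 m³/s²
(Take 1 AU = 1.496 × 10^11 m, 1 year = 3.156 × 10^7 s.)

Convert to SI: r₁ = 6.386 AU = 9.55346e+11 m; r₂ = 13.54 AU = 2.02558e+12 m.
Transfer semi-major axis: a_t = (r₁ + r₂)/2 = (9.55346e+11 + 2.02558e+12)/2 = 1.49046e+12 m.
Circular speeds: v₁ = √(GM/r₁) = 25838.2 m/s, v₂ = √(GM/r₂) = 17744.6 m/s.
Transfer speeds (vis-viva v² = GM(2/r − 1/a_t)): v₁ᵗ = 30121.5 m/s, v₂ᵗ = 14206.5 m/s.
(a) ΔV₁ = |v₁ᵗ − v₁| ≈ 4283 m/s = 0.9036 AU/year.
(b) ΔV₂ = |v₂ − v₂ᵗ| ≈ 3538 m/s = 0.7464 AU/year.
(c) ΔV_total = ΔV₁ + ΔV₂ ≈ 7821 m/s = 1.65 AU/year.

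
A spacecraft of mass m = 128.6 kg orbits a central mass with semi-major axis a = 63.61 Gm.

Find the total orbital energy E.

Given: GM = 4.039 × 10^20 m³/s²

Convert to SI: a = 63.61 Gm = 6.361e+10 m.
E = −GMm / (2a).
E = −4.039e+20 · 128.6 / (2 · 6.361e+10) J ≈ -4.083e+11 J = -408.3 GJ.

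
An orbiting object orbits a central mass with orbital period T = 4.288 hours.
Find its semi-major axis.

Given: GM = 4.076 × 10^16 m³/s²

Convert to SI: T = 4.288 hours = 15436.8 s.
Invert Kepler's third law: a = (GM · T² / (4π²))^(1/3).
Substituting T = 15436.8 s and GM = 4.076e+16 m³/s²:
a = (4.076e+16 · (15436.8)² / (4π²))^(1/3) m
a ≈ 6.266e+07 m = 6.266 × 10^7 m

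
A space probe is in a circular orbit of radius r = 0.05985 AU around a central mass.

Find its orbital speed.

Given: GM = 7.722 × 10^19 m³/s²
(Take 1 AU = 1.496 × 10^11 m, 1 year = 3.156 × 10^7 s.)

Convert to SI: r = 0.05985 AU = 8.95356e+09 m.
For a circular orbit, gravity supplies the centripetal force, so v = √(GM / r).
v = √(7.722e+19 / 8.95356e+09) m/s ≈ 9.287e+04 m/s = 19.59 AU/year.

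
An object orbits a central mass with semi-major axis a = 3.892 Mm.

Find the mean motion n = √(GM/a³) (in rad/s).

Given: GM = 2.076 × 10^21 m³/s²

Convert to SI: a = 3.892 Mm = 3.892e+06 m.
n = √(GM / a³).
n = √(2.076e+21 / (3.892e+06)³) rad/s ≈ 5.934 rad/s.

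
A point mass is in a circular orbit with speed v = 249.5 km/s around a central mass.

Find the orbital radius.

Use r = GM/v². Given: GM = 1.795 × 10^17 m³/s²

Convert to SI: v = 249.5 km/s = 249500 m/s.
For a circular orbit, v² = GM / r, so r = GM / v².
r = 1.795e+17 / (249500)² m ≈ 2.884e+06 m = 2.884 × 10^6 m.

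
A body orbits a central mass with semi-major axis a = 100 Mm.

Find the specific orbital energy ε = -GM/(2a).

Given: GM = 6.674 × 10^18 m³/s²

Convert to SI: a = 100 Mm = 1e+08 m.
ε = −GM / (2a).
ε = −6.674e+18 / (2 · 1e+08) J/kg ≈ -3.337e+10 J/kg = -33.37 GJ/kg.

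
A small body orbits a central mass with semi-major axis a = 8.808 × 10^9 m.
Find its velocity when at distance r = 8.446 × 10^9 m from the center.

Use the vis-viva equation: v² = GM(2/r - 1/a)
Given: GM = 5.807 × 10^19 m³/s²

Vis-viva: v = √(GM · (2/r − 1/a)).
2/r − 1/a = 2/8.446e+09 − 1/8.808e+09 = 1.23265e-10 m⁻¹.
v = √(5.807e+19 · 1.23265e-10) m/s ≈ 8.461e+04 m/s = 84.61 km/s.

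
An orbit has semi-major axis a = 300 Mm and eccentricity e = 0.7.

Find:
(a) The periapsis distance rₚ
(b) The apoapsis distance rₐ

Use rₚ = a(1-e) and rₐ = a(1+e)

Convert to SI: a = 300 Mm = 3e+08 m.
(a) rₚ = a(1 − e) = 3e+08 · (1 − 0.7) = 3e+08 · 0.3 ≈ 9e+07 m = 90 Mm.
(b) rₐ = a(1 + e) = 3e+08 · (1 + 0.7) = 3e+08 · 1.7 ≈ 5.1e+08 m = 510 Mm.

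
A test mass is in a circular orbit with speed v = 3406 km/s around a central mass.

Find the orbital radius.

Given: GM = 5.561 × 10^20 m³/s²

Convert to SI: v = 3406 km/s = 3.406e+06 m/s.
For a circular orbit, v² = GM / r, so r = GM / v².
r = 5.561e+20 / (3.406e+06)² m ≈ 4.794e+07 m = 47.94 Mm.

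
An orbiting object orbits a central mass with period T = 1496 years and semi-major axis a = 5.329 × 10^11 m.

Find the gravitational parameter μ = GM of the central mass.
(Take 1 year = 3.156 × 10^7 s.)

Convert to SI: T = 1496 years = 4.72138e+10 s.
GM = 4π² · a³ / T².
GM = 4π² · (5.329e+11)³ / (4.72138e+10)² m³/s² ≈ 2.68e+15 m³/s² = 2.68 × 10^15 m³/s².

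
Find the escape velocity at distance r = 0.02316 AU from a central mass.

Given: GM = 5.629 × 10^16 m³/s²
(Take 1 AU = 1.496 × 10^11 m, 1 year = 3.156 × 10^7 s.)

Convert to SI: r = 0.02316 AU = 3.46474e+09 m.
Escape velocity comes from setting total energy to zero: ½v² − GM/r = 0 ⇒ v_esc = √(2GM / r).
v_esc = √(2 · 5.629e+16 / 3.46474e+09) m/s ≈ 5700 m/s = 1.203 AU/year.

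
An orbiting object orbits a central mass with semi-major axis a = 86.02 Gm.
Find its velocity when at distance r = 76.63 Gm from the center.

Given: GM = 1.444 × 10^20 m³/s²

Convert to SI: a = 86.02 Gm = 8.602e+10 m; r = 76.63 Gm = 7.663e+10 m.
Vis-viva: v = √(GM · (2/r − 1/a)).
2/r − 1/a = 2/7.663e+10 − 1/8.602e+10 = 1.44742e-11 m⁻¹.
v = √(1.444e+20 · 1.44742e-11) m/s ≈ 4.572e+04 m/s = 45.72 km/s.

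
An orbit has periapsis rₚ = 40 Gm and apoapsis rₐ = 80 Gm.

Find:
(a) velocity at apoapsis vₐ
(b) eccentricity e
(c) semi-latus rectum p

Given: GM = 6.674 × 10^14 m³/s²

Convert to SI: rₚ = 40 Gm = 4e+10 m; rₐ = 80 Gm = 8e+10 m.
(a) With a = (rₚ + rₐ)/2 = 6e+10 m, vₐ = √(GM (2/rₐ − 1/a)) = √(6.674e+14 · (2/8e+10 − 1/6e+10)) m/s ≈ 74.58 m/s
(b) e = (rₐ − rₚ)/(rₐ + rₚ) = (8e+10 − 4e+10)/(8e+10 + 4e+10) ≈ 0.3333
(c) From a = (rₚ + rₐ)/2 = 6e+10 m and e = (rₐ − rₚ)/(rₐ + rₚ) = 0.333333, p = a(1 − e²) = 6e+10 · (1 − (0.333333)²) ≈ 5.333e+10 m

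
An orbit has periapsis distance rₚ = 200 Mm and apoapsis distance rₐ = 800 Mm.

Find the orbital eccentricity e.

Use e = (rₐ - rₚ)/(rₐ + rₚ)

Convert to SI: rₚ = 200 Mm = 2e+08 m; rₐ = 800 Mm = 8e+08 m.
e = (rₐ − rₚ) / (rₐ + rₚ).
e = (8e+08 − 2e+08) / (8e+08 + 2e+08) = 6e+08 / 1e+09 ≈ 0.6.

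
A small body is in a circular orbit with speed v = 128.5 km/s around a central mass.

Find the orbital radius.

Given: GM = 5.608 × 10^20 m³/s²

Convert to SI: v = 128.5 km/s = 128500 m/s.
For a circular orbit, v² = GM / r, so r = GM / v².
r = 5.608e+20 / (128500)² m ≈ 3.396e+10 m = 33.96 Gm.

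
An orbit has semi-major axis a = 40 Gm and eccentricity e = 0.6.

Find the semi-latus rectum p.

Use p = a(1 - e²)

Convert to SI: a = 40 Gm = 4e+10 m.
p = a (1 − e²).
p = 4e+10 · (1 − (0.6)²) = 4e+10 · 0.64 ≈ 2.56e+10 m = 25.6 Gm.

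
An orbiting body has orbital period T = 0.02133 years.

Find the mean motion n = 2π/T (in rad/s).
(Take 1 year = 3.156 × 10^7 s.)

Convert to SI: T = 0.02133 years = 673175 s.
n = 2π / T.
n = 2π / 673175 s ≈ 9.334e-06 rad/s.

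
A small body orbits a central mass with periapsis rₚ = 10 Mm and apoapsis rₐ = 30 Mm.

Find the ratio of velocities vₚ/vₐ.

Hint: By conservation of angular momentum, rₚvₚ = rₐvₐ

Convert to SI: rₚ = 10 Mm = 1e+07 m; rₐ = 30 Mm = 3e+07 m.
Conservation of angular momentum gives rₚvₚ = rₐvₐ, so vₚ/vₐ = rₐ/rₚ.
vₚ/vₐ = 3e+07 / 1e+07 ≈ 3.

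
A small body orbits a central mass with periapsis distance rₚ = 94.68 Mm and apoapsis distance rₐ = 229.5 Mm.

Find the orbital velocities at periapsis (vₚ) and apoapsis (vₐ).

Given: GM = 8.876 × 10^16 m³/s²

Convert to SI: rₚ = 94.68 Mm = 9.468e+07 m; rₐ = 229.5 Mm = 2.295e+08 m.
Use the vis-viva equation v² = GM(2/r − 1/a) with a = (rₚ + rₐ)/2 = (9.468e+07 + 2.295e+08)/2 = 1.6209e+08 m.
vₚ = √(GM · (2/rₚ − 1/a)) = √(8.876e+16 · (2/9.468e+07 − 1/1.6209e+08)) m/s ≈ 3.643e+04 m/s = 36.43 km/s.
vₐ = √(GM · (2/rₐ − 1/a)) = √(8.876e+16 · (2/2.295e+08 − 1/1.6209e+08)) m/s ≈ 1.503e+04 m/s = 15.03 km/s.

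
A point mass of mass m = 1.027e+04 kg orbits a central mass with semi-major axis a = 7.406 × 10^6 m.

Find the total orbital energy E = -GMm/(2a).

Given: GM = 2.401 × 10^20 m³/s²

E = −GMm / (2a).
E = −2.401e+20 · 1.027e+04 / (2 · 7.406e+06) J ≈ -1.665e+17 J = -166.5 PJ.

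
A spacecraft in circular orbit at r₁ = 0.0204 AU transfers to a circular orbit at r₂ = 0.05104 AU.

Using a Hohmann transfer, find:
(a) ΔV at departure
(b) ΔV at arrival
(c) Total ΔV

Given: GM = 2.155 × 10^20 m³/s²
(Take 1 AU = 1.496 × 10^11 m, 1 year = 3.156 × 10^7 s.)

Convert to SI: r₁ = 0.0204 AU = 3.05184e+09 m; r₂ = 0.05104 AU = 7.63558e+09 m.
Transfer semi-major axis: a_t = (r₁ + r₂)/2 = (3.05184e+09 + 7.63558e+09)/2 = 5.34371e+09 m.
Circular speeds: v₁ = √(GM/r₁) = 265731 m/s, v₂ = √(GM/r₂) = 167997 m/s.
Transfer speeds (vis-viva v² = GM(2/r − 1/a_t)): v₁ᵗ = 317645 m/s, v₂ᵗ = 126959 m/s.
(a) ΔV₁ = |v₁ᵗ − v₁| ≈ 5.191e+04 m/s = 10.95 AU/year.
(b) ΔV₂ = |v₂ − v₂ᵗ| ≈ 4.104e+04 m/s = 8.658 AU/year.
(c) ΔV_total = ΔV₁ + ΔV₂ ≈ 9.295e+04 m/s = 19.61 AU/year.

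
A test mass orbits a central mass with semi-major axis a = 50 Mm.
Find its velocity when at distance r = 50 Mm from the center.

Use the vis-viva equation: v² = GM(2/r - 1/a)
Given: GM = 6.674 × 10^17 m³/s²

Convert to SI: a = 50 Mm = 5e+07 m; r = 50 Mm = 5e+07 m.
Vis-viva: v = √(GM · (2/r − 1/a)).
2/r − 1/a = 2/5e+07 − 1/5e+07 = 2e-08 m⁻¹.
v = √(6.674e+17 · 2e-08) m/s ≈ 1.155e+05 m/s = 115.5 km/s.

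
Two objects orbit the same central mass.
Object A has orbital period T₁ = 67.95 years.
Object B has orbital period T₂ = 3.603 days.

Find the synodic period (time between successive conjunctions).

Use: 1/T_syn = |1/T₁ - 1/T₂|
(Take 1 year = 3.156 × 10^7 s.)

Convert to SI: T₁ = 67.95 years = 2.1445e+09 s; T₂ = 3.603 days = 311299 s.
T_syn = |T₁ · T₂ / (T₁ − T₂)|.
T_syn = |2.1445e+09 · 311299 / (2.1445e+09 − 311299)| s ≈ 3.113e+05 s = 3.604 days.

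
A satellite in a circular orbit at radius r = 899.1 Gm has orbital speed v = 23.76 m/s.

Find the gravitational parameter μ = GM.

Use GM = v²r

Convert to SI: r = 899.1 Gm = 8.991e+11 m.
For a circular orbit v² = GM/r, so GM = v² · r.
GM = (23.76)² · 8.991e+11 m³/s² ≈ 5.076e+14 m³/s² = 5.076 × 10^14 m³/s².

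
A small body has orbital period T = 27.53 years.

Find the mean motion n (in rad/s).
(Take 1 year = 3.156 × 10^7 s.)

Convert to SI: T = 27.53 years = 8.68847e+08 s.
n = 2π / T.
n = 2π / 8.68847e+08 s ≈ 7.232e-09 rad/s.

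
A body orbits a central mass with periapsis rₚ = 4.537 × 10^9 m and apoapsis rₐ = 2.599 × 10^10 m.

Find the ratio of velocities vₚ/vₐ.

Conservation of angular momentum gives rₚvₚ = rₐvₐ, so vₚ/vₐ = rₐ/rₚ.
vₚ/vₐ = 2.599e+10 / 4.537e+09 ≈ 5.728.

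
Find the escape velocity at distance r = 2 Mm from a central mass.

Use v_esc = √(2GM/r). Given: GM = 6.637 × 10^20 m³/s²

Convert to SI: r = 2 Mm = 2e+06 m.
Escape velocity comes from setting total energy to zero: ½v² − GM/r = 0 ⇒ v_esc = √(2GM / r).
v_esc = √(2 · 6.637e+20 / 2e+06) m/s ≈ 2.576e+07 m/s = 2.576e+04 km/s.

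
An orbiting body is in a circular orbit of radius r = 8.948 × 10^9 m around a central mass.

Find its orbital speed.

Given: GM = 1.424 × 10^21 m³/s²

For a circular orbit, gravity supplies the centripetal force, so v = √(GM / r).
v = √(1.424e+21 / 8.948e+09) m/s ≈ 3.989e+05 m/s = 398.9 km/s.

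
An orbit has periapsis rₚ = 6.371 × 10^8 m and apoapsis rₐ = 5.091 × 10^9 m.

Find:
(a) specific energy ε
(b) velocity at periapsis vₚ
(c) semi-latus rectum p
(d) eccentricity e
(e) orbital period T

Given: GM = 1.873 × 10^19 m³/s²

(a) With a = (rₚ + rₐ)/2 = 2.86405e+09 m, ε = −GM/(2a) = −1.873e+19/(2 · 2.86405e+09) J/kg ≈ -3.27e+09 J/kg
(b) With a = (rₚ + rₐ)/2 = 2.86405e+09 m, vₚ = √(GM (2/rₚ − 1/a)) = √(1.873e+19 · (2/6.371e+08 − 1/2.86405e+09)) m/s ≈ 2.286e+05 m/s
(c) From a = (rₚ + rₐ)/2 = 2.86405e+09 m and e = (rₐ − rₚ)/(rₐ + rₚ) = 0.777553, p = a(1 − e²) = 2.86405e+09 · (1 − (0.777553)²) ≈ 1.132e+09 m
(d) e = (rₐ − rₚ)/(rₐ + rₚ) = (5.091e+09 − 6.371e+08)/(5.091e+09 + 6.371e+08) ≈ 0.7776
(e) With a = (rₚ + rₐ)/2 = 2.86405e+09 m, T = 2π √(a³/GM) = 2π √((2.86405e+09)³/1.873e+19) s ≈ 2.225e+05 s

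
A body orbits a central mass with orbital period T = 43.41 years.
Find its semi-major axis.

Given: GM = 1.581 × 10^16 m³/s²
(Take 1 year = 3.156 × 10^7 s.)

Convert to SI: T = 43.41 years = 1.37002e+09 s.
Invert Kepler's third law: a = (GM · T² / (4π²))^(1/3).
Substituting T = 1.37002e+09 s and GM = 1.581e+16 m³/s²:
a = (1.581e+16 · (1.37002e+09)² / (4π²))^(1/3) m
a ≈ 9.092e+10 m = 90.92 Gm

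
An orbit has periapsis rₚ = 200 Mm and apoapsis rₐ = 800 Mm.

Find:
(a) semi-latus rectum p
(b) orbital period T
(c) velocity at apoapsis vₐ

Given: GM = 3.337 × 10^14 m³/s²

Convert to SI: rₚ = 200 Mm = 2e+08 m; rₐ = 800 Mm = 8e+08 m.
(a) From a = (rₚ + rₐ)/2 = 5e+08 m and e = (rₐ − rₚ)/(rₐ + rₚ) = 0.6, p = a(1 − e²) = 5e+08 · (1 − (0.6)²) ≈ 3.2e+08 m
(b) With a = (rₚ + rₐ)/2 = 5e+08 m, T = 2π √(a³/GM) = 2π √((5e+08)³/3.337e+14) s ≈ 3.846e+06 s
(c) With a = (rₚ + rₐ)/2 = 5e+08 m, vₐ = √(GM (2/rₐ − 1/a)) = √(3.337e+14 · (2/8e+08 − 1/5e+08)) m/s ≈ 408.5 m/s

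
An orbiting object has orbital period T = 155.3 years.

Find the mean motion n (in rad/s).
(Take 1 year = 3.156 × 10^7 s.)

Convert to SI: T = 155.3 years = 4.90127e+09 s.
n = 2π / T.
n = 2π / 4.90127e+09 s ≈ 1.282e-09 rad/s.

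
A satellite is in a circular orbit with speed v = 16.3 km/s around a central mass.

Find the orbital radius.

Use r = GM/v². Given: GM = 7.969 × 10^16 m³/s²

Convert to SI: v = 16.3 km/s = 16300 m/s.
For a circular orbit, v² = GM / r, so r = GM / v².
r = 7.969e+16 / (16300)² m ≈ 2.999e+08 m = 299.9 Mm.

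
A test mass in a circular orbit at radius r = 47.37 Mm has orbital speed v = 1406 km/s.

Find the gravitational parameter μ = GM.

Convert to SI: r = 47.37 Mm = 4.737e+07 m; v = 1406 km/s = 1.406e+06 m/s.
For a circular orbit v² = GM/r, so GM = v² · r.
GM = (1.406e+06)² · 4.737e+07 m³/s² ≈ 9.364e+19 m³/s² = 9.364 × 10^19 m³/s².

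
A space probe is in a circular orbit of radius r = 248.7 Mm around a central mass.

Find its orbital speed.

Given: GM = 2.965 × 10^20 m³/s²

Convert to SI: r = 248.7 Mm = 2.487e+08 m.
For a circular orbit, gravity supplies the centripetal force, so v = √(GM / r).
v = √(2.965e+20 / 2.487e+08) m/s ≈ 1.092e+06 m/s = 1092 km/s.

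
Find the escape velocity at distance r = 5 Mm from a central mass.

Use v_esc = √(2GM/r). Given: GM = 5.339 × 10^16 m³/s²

Convert to SI: r = 5 Mm = 5e+06 m.
Escape velocity comes from setting total energy to zero: ½v² − GM/r = 0 ⇒ v_esc = √(2GM / r).
v_esc = √(2 · 5.339e+16 / 5e+06) m/s ≈ 1.461e+05 m/s = 146.1 km/s.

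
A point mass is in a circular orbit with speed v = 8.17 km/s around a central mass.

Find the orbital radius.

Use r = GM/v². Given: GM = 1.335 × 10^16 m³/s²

Convert to SI: v = 8.17 km/s = 8170 m/s.
For a circular orbit, v² = GM / r, so r = GM / v².
r = 1.335e+16 / (8170)² m ≈ 2e+08 m = 200 Mm.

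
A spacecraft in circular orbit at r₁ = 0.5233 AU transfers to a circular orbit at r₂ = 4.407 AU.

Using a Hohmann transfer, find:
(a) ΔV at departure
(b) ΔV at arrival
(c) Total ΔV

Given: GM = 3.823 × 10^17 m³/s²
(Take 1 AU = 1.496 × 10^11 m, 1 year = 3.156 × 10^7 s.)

Convert to SI: r₁ = 0.5233 AU = 7.82857e+10 m; r₂ = 4.407 AU = 6.59287e+11 m.
Transfer semi-major axis: a_t = (r₁ + r₂)/2 = (7.82857e+10 + 6.59287e+11)/2 = 3.68786e+11 m.
Circular speeds: v₁ = √(GM/r₁) = 2209.84 m/s, v₂ = √(GM/r₂) = 761.491 m/s.
Transfer speeds (vis-viva v² = GM(2/r − 1/a_t)): v₁ᵗ = 2954.68 m/s, v₂ᵗ = 350.848 m/s.
(a) ΔV₁ = |v₁ᵗ − v₁| ≈ 744.8 m/s = 0.1571 AU/year.
(b) ΔV₂ = |v₂ − v₂ᵗ| ≈ 410.6 m/s = 0.08663 AU/year.
(c) ΔV_total = ΔV₁ + ΔV₂ ≈ 1155 m/s = 0.2438 AU/year.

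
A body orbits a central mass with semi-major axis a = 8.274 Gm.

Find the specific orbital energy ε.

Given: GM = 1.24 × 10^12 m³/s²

Convert to SI: a = 8.274 Gm = 8.274e+09 m.
ε = −GM / (2a).
ε = −1.24e+12 / (2 · 8.274e+09) J/kg ≈ -74.93 J/kg = -74.93 J/kg.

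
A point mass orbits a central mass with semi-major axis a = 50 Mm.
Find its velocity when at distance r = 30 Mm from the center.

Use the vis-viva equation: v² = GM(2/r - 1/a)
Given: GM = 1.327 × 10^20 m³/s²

Convert to SI: a = 50 Mm = 5e+07 m; r = 30 Mm = 3e+07 m.
Vis-viva: v = √(GM · (2/r − 1/a)).
2/r − 1/a = 2/3e+07 − 1/5e+07 = 4.66667e-08 m⁻¹.
v = √(1.327e+20 · 4.66667e-08) m/s ≈ 2.489e+06 m/s = 2489 km/s.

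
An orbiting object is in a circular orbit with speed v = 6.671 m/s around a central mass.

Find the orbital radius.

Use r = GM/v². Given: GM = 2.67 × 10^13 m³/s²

For a circular orbit, v² = GM / r, so r = GM / v².
r = 2.67e+13 / (6.671)² m ≈ 6e+11 m = 600 Gm.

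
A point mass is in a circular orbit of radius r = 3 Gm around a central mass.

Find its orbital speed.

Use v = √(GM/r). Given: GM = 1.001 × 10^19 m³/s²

Convert to SI: r = 3 Gm = 3e+09 m.
For a circular orbit, gravity supplies the centripetal force, so v = √(GM / r).
v = √(1.001e+19 / 3e+09) m/s ≈ 5.776e+04 m/s = 57.76 km/s.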